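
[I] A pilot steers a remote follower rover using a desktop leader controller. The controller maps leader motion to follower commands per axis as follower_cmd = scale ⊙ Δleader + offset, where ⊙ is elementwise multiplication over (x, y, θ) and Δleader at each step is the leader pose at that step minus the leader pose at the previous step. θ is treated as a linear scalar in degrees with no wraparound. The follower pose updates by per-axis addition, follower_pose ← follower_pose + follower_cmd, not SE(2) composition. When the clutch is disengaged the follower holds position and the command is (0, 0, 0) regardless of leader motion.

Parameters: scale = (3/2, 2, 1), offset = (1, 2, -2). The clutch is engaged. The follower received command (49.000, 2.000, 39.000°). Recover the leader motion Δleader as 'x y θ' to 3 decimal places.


32.000 0.000 41.000

axis x: (49.000 − 1) / (3/2) = 32.000
axis y: (2.000 − 2) / (2) = 0.000
axis θ: (39.000 − -2) / (1) = 41.000


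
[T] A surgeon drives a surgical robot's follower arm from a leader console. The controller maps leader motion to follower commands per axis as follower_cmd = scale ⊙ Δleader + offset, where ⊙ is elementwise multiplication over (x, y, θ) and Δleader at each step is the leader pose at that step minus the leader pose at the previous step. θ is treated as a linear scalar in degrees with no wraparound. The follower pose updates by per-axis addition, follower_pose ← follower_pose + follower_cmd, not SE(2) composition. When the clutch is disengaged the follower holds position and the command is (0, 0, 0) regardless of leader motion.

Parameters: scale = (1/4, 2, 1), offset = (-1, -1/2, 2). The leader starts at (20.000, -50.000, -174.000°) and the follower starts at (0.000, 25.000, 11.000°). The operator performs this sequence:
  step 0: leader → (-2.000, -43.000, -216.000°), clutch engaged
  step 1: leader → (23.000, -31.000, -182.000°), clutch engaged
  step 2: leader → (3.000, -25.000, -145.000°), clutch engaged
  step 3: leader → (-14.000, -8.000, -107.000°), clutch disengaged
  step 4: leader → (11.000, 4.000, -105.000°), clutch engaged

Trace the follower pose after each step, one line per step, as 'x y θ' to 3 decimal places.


-6.500 38.500 -29.000
-1.250 62.000 7.000
-7.250 73.500 46.000
-7.250 73.500 46.000
-2.000 97.000 50.000

step 0: Δleader=(-22.000, 7.000, -42.000°), engaged; cmd=(-6.500, 13.500, -40.000°) → follower=(-6.500, 38.500, -29.000°)
step 1: Δleader=(25.000, 12.000, 34.000°), engaged; cmd=(5.250, 23.500, 36.000°) → follower=(-1.250, 62.000, 7.000°)
step 2: Δleader=(-20.000, 6.000, 37.000°), engaged; cmd=(-6.000, 11.500, 39.000°) → follower=(-7.250, 73.500, 46.000°)
step 3: Δleader=(-17.000, 17.000, 38.000°), disengaged; cmd=(0,0,0) → follower holds at (-7.250, 73.500, 46.000°)
step 4: Δleader=(25.000, 12.000, 2.000°), engaged; cmd=(5.250, 23.500, 4.000°) → follower=(-2.000, 97.000, 50.000°)


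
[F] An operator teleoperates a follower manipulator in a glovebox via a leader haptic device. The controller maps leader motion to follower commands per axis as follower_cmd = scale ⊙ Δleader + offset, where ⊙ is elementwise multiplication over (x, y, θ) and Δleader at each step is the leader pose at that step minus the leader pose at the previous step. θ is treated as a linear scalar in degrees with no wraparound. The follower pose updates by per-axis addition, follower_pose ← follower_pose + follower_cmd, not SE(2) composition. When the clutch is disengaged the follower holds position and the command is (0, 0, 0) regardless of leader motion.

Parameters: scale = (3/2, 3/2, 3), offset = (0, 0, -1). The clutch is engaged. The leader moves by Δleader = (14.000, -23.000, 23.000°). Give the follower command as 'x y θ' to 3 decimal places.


axis x: 3/2·14.000 + 0 = 21.000
axis y: 3/2·-23.000 + 0 = -34.500
axis θ: 3·23.000 + -1 = 68.000

21.000 -34.500 68.000


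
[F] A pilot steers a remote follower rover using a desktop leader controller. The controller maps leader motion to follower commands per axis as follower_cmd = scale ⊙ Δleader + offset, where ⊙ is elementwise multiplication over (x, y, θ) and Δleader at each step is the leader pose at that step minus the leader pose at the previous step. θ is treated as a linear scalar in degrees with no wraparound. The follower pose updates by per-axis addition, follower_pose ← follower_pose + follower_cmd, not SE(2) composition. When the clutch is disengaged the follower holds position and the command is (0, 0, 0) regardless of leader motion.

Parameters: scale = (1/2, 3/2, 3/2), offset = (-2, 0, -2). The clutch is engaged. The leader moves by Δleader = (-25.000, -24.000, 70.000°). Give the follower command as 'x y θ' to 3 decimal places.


-14.500 -36.000 103.000

axis x: 1/2·-25.000 + -2 = -14.500
axis y: 3/2·-24.000 + 0 = -36.000
axis θ: 3/2·70.000 + -2 = 103.000


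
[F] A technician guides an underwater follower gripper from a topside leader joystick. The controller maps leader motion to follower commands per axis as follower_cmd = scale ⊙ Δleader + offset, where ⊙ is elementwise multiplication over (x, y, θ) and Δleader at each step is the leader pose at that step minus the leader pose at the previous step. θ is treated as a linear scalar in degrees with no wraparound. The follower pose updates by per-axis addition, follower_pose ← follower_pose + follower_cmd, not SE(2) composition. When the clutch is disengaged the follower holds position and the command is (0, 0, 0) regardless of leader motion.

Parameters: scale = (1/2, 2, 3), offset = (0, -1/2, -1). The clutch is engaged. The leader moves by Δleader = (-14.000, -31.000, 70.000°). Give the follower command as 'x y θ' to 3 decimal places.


-7.000 -62.500 209.000

axis x: 1/2·-14.000 + 0 = -7.000
axis y: 2·-31.000 + -1/2 = -62.500
axis θ: 3·70.000 + -1 = 209.000


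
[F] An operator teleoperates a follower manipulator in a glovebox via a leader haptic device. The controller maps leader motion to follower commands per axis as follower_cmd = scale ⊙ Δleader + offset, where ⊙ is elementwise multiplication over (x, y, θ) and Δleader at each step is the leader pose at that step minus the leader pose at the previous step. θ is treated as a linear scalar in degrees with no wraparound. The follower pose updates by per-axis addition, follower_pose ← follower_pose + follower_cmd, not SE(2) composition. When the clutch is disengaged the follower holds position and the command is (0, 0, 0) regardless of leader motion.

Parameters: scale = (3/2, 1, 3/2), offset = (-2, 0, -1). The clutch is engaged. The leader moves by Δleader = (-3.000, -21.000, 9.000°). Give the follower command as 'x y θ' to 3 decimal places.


-6.500 -21.000 12.500

axis x: 3/2·-3.000 + -2 = -6.500
axis y: 1·-21.000 + 0 = -21.000
axis θ: 3/2·9.000 + -1 = 12.500


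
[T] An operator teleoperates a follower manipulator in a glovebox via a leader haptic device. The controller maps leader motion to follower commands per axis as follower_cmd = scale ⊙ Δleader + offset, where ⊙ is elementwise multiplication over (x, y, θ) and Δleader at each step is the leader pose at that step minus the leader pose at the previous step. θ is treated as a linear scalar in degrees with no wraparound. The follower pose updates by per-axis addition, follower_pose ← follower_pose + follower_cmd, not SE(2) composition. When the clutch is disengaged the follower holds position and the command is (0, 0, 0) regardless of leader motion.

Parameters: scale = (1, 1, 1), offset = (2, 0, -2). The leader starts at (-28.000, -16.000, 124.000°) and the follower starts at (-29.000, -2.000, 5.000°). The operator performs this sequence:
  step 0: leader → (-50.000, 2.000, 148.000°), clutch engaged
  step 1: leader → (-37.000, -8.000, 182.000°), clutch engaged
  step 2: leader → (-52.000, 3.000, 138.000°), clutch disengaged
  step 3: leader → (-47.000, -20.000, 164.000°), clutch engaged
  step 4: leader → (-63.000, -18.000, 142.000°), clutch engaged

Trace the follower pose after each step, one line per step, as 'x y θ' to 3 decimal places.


-49.000 16.000 27.000
-34.000 6.000 59.000
-34.000 6.000 59.000
-27.000 -17.000 83.000
-41.000 -15.000 59.000

step 0: Δleader=(-22.000, 18.000, 24.000°), engaged; cmd=(-20.000, 18.000, 22.000°) → follower=(-49.000, 16.000, 27.000°)
step 1: Δleader=(13.000, -10.000, 34.000°), engaged; cmd=(15.000, -10.000, 32.000°) → follower=(-34.000, 6.000, 59.000°)
step 2: Δleader=(-15.000, 11.000, -44.000°), disengaged; cmd=(0,0,0) → follower holds at (-34.000, 6.000, 59.000°)
step 3: Δleader=(5.000, -23.000, 26.000°), engaged; cmd=(7.000, -23.000, 24.000°) → follower=(-27.000, -17.000, 83.000°)
step 4: Δleader=(-16.000, 2.000, -22.000°), engaged; cmd=(-14.000, 2.000, -24.000°) → follower=(-41.000, -15.000, 59.000°)


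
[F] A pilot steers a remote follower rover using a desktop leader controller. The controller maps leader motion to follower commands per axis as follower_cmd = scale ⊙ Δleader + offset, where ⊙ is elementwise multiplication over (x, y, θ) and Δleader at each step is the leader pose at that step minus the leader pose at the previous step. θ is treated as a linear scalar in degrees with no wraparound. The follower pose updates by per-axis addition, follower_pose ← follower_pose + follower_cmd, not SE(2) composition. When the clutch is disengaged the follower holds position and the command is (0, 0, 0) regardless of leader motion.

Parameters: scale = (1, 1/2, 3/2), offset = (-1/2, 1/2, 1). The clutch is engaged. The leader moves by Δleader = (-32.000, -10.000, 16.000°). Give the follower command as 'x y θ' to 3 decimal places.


axis x: 1·-32.000 + -1/2 = -32.500
axis y: 1/2·-10.000 + 1/2 = -4.500
axis θ: 3/2·16.000 + 1 = 25.000

-32.500 -4.500 25.000


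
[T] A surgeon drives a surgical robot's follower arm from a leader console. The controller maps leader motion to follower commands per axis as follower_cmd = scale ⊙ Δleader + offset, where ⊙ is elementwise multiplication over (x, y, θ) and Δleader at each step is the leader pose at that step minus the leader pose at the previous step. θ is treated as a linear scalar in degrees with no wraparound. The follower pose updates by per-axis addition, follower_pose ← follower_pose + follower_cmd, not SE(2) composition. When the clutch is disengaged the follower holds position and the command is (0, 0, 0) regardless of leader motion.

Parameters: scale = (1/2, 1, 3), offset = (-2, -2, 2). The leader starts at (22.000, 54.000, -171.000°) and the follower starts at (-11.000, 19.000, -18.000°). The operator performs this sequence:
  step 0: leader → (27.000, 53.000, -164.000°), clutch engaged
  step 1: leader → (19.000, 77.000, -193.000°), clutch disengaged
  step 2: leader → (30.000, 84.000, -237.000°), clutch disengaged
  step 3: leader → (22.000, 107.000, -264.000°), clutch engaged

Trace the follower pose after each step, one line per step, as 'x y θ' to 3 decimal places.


step 0: Δleader=(5.000, -1.000, 7.000°), engaged; cmd=(0.500, -3.000, 23.000°) → follower=(-10.500, 16.000, 5.000°)
step 1: Δleader=(-8.000, 24.000, -29.000°), disengaged; cmd=(0,0,0) → follower holds at (-10.500, 16.000, 5.000°)
step 2: Δleader=(11.000, 7.000, -44.000°), disengaged; cmd=(0,0,0) → follower holds at (-10.500, 16.000, 5.000°)
step 3: Δleader=(-8.000, 23.000, -27.000°), engaged; cmd=(-6.000, 21.000, -79.000°) → follower=(-16.500, 37.000, -74.000°)

-10.500 16.000 5.000
-10.500 16.000 5.000
-10.500 16.000 5.000
-16.500 37.000 -74.000


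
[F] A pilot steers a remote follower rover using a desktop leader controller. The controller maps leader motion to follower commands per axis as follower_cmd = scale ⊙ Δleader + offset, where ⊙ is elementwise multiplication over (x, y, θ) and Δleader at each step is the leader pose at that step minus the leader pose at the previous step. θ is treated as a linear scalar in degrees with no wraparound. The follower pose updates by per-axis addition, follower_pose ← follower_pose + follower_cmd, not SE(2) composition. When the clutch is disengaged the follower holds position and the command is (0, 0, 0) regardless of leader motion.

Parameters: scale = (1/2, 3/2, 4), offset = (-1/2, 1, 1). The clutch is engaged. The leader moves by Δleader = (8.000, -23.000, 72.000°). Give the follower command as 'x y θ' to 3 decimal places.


3.500 -33.500 289.000

axis x: 1/2·8.000 + -1/2 = 3.500
axis y: 3/2·-23.000 + 1 = -33.500
axis θ: 4·72.000 + 1 = 289.000


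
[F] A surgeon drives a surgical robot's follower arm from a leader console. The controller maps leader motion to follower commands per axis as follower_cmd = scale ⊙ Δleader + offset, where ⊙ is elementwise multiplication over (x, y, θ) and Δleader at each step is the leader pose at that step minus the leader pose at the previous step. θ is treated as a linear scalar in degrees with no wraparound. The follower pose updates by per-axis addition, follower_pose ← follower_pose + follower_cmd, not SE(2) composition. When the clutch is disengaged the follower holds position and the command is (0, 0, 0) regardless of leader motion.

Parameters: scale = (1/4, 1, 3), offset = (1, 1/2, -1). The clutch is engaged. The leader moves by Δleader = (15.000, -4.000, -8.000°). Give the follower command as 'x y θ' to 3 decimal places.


4.750 -3.500 -25.000

axis x: 1/4·15.000 + 1 = 4.750
axis y: 1·-4.000 + 1/2 = -3.500
axis θ: 3·-8.000 + -1 = -25.000


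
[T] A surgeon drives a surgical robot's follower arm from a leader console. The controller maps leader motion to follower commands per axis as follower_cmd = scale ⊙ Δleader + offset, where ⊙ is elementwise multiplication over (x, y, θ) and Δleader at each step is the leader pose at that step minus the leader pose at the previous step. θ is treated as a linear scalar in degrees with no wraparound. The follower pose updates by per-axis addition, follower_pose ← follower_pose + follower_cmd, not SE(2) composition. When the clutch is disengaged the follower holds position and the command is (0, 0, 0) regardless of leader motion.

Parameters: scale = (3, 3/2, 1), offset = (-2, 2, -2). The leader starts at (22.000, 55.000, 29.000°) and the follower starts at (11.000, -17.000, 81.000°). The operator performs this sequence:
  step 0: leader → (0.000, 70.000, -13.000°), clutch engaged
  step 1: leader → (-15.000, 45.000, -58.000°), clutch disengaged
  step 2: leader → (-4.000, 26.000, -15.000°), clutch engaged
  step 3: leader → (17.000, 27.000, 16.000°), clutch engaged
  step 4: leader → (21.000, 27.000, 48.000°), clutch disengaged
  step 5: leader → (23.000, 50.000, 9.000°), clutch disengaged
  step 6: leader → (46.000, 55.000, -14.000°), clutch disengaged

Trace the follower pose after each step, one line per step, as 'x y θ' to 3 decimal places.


-57.000 7.500 37.000
-57.000 7.500 37.000
-26.000 -19.000 78.000
35.000 -15.500 107.000
35.000 -15.500 107.000
35.000 -15.500 107.000
35.000 -15.500 107.000

step 0: Δleader=(-22.000, 15.000, -42.000°), engaged; cmd=(-68.000, 24.500, -44.000°) → follower=(-57.000, 7.500, 37.000°)
step 1: Δleader=(-15.000, -25.000, -45.000°), disengaged; cmd=(0,0,0) → follower holds at (-57.000, 7.500, 37.000°)
step 2: Δleader=(11.000, -19.000, 43.000°), engaged; cmd=(31.000, -26.500, 41.000°) → follower=(-26.000, -19.000, 78.000°)
step 3: Δleader=(21.000, 1.000, 31.000°), engaged; cmd=(61.000, 3.500, 29.000°) → follower=(35.000, -15.500, 107.000°)
step 4: Δleader=(4.000, 0.000, 32.000°), disengaged; cmd=(0,0,0) → follower holds at (35.000, -15.500, 107.000°)
step 5: Δleader=(2.000, 23.000, -39.000°), disengaged; cmd=(0,0,0) → follower holds at (35.000, -15.500, 107.000°)
step 6: Δleader=(23.000, 5.000, -23.000°), disengaged; cmd=(0,0,0) → follower holds at (35.000, -15.500, 107.000°)


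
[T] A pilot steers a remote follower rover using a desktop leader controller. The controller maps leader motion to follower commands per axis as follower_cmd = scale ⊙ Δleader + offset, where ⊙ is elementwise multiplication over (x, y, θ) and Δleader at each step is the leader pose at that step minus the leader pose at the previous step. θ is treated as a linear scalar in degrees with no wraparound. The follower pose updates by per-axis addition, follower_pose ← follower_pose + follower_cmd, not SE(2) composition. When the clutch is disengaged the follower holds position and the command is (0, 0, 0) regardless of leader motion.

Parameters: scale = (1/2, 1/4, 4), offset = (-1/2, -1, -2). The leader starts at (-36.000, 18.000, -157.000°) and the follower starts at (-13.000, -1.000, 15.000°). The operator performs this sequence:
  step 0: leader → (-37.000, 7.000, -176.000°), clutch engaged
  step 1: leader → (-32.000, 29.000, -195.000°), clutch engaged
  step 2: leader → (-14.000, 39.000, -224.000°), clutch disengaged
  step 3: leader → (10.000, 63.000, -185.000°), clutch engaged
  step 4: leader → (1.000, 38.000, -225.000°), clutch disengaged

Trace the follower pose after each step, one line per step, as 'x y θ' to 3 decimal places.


step 0: Δleader=(-1.000, -11.000, -19.000°), engaged; cmd=(-1.000, -3.750, -78.000°) → follower=(-14.000, -4.750, -63.000°)
step 1: Δleader=(5.000, 22.000, -19.000°), engaged; cmd=(2.000, 4.500, -78.000°) → follower=(-12.000, -0.250, -141.000°)
step 2: Δleader=(18.000, 10.000, -29.000°), disengaged; cmd=(0,0,0) → follower holds at (-12.000, -0.250, -141.000°)
step 3: Δleader=(24.000, 24.000, 39.000°), engaged; cmd=(11.500, 5.000, 154.000°) → follower=(-0.500, 4.750, 13.000°)
step 4: Δleader=(-9.000, -25.000, -40.000°), disengaged; cmd=(0,0,0) → follower holds at (-0.500, 4.750, 13.000°)

-14.000 -4.750 -63.000
-12.000 -0.250 -141.000
-12.000 -0.250 -141.000
-0.500 4.750 13.000
-0.500 4.750 13.000


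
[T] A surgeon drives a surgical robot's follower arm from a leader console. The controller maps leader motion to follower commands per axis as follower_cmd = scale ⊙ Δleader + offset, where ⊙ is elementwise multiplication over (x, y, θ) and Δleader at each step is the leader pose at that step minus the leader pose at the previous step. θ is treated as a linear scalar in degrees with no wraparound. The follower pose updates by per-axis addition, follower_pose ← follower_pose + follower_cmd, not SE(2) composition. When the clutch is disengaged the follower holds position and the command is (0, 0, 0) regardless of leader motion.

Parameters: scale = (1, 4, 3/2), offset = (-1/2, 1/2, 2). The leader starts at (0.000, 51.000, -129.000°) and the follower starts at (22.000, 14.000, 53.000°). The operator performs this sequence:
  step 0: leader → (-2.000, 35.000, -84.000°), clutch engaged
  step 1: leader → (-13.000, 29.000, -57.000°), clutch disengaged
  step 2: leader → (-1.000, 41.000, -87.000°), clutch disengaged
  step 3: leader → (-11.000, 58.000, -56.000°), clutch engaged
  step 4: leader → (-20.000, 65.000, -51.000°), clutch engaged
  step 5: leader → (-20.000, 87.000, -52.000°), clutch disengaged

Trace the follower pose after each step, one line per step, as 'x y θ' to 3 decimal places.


19.500 -49.500 122.500
19.500 -49.500 122.500
19.500 -49.500 122.500
9.000 19.000 171.000
-0.500 47.500 180.500
-0.500 47.500 180.500

step 0: Δleader=(-2.000, -16.000, 45.000°), engaged; cmd=(-2.500, -63.500, 69.500°) → follower=(19.500, -49.500, 122.500°)
step 1: Δleader=(-11.000, -6.000, 27.000°), disengaged; cmd=(0,0,0) → follower holds at (19.500, -49.500, 122.500°)
step 2: Δleader=(12.000, 12.000, -30.000°), disengaged; cmd=(0,0,0) → follower holds at (19.500, -49.500, 122.500°)
step 3: Δleader=(-10.000, 17.000, 31.000°), engaged; cmd=(-10.500, 68.500, 48.500°) → follower=(9.000, 19.000, 171.000°)
step 4: Δleader=(-9.000, 7.000, 5.000°), engaged; cmd=(-9.500, 28.500, 9.500°) → follower=(-0.500, 47.500, 180.500°)
step 5: Δleader=(0.000, 22.000, -1.000°), disengaged; cmd=(0,0,0) → follower holds at (-0.500, 47.500, 180.500°)


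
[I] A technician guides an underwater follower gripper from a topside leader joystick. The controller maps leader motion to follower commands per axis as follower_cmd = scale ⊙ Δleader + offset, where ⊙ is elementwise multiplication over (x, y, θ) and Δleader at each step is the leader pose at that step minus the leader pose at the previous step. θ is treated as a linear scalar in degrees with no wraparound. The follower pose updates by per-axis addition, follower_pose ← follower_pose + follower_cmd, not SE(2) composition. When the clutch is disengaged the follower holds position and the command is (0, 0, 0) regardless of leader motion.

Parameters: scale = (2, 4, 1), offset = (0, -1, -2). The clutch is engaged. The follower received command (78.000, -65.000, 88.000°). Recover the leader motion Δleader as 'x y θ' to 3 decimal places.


axis x: (78.000 − 0) / (2) = 39.000
axis y: (-65.000 − -1) / (4) = -16.000
axis θ: (88.000 − -2) / (1) = 90.000

39.000 -16.000 90.000


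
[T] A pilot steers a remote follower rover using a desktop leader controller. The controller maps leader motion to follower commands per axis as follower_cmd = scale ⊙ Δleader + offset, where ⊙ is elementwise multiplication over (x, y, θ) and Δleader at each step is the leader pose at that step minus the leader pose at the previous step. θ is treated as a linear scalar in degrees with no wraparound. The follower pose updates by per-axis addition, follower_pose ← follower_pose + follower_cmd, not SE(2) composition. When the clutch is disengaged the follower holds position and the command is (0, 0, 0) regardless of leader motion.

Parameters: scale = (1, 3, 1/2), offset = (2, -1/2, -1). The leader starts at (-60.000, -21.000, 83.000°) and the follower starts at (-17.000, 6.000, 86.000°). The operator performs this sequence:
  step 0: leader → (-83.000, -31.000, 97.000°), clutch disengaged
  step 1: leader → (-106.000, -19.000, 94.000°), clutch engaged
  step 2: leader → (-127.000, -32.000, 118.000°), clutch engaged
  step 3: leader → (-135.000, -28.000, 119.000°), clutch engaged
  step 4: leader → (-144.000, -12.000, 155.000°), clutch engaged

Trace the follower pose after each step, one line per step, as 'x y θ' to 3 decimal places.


-17.000 6.000 86.000
-38.000 41.500 83.500
-57.000 2.000 94.500
-63.000 13.500 94.000
-70.000 61.000 111.000

step 0: Δleader=(-23.000, -10.000, 14.000°), disengaged; cmd=(0,0,0) → follower holds at (-17.000, 6.000, 86.000°)
step 1: Δleader=(-23.000, 12.000, -3.000°), engaged; cmd=(-21.000, 35.500, -2.500°) → follower=(-38.000, 41.500, 83.500°)
step 2: Δleader=(-21.000, -13.000, 24.000°), engaged; cmd=(-19.000, -39.500, 11.000°) → follower=(-57.000, 2.000, 94.500°)
step 3: Δleader=(-8.000, 4.000, 1.000°), engaged; cmd=(-6.000, 11.500, -0.500°) → follower=(-63.000, 13.500, 94.000°)
step 4: Δleader=(-9.000, 16.000, 36.000°), engaged; cmd=(-7.000, 47.500, 17.000°) → follower=(-70.000, 61.000, 111.000°)


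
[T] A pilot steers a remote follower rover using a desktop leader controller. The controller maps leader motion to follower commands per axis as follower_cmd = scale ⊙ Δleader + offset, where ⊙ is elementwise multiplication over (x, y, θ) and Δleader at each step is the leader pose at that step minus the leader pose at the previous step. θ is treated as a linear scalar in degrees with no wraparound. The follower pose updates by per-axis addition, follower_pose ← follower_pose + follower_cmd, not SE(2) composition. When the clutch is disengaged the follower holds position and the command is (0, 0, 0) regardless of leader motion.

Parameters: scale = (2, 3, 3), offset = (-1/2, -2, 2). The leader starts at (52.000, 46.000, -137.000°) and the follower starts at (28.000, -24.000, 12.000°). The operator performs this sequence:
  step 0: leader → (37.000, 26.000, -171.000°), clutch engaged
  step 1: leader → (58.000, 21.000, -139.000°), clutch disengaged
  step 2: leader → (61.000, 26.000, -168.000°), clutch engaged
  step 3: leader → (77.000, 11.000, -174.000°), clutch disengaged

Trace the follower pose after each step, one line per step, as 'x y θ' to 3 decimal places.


step 0: Δleader=(-15.000, -20.000, -34.000°), engaged; cmd=(-30.500, -62.000, -100.000°) → follower=(-2.500, -86.000, -88.000°)
step 1: Δleader=(21.000, -5.000, 32.000°), disengaged; cmd=(0,0,0) → follower holds at (-2.500, -86.000, -88.000°)
step 2: Δleader=(3.000, 5.000, -29.000°), engaged; cmd=(5.500, 13.000, -85.000°) → follower=(3.000, -73.000, -173.000°)
step 3: Δleader=(16.000, -15.000, -6.000°), disengaged; cmd=(0,0,0) → follower holds at (3.000, -73.000, -173.000°)

-2.500 -86.000 -88.000
-2.500 -86.000 -88.000
3.000 -73.000 -173.000
3.000 -73.000 -173.000


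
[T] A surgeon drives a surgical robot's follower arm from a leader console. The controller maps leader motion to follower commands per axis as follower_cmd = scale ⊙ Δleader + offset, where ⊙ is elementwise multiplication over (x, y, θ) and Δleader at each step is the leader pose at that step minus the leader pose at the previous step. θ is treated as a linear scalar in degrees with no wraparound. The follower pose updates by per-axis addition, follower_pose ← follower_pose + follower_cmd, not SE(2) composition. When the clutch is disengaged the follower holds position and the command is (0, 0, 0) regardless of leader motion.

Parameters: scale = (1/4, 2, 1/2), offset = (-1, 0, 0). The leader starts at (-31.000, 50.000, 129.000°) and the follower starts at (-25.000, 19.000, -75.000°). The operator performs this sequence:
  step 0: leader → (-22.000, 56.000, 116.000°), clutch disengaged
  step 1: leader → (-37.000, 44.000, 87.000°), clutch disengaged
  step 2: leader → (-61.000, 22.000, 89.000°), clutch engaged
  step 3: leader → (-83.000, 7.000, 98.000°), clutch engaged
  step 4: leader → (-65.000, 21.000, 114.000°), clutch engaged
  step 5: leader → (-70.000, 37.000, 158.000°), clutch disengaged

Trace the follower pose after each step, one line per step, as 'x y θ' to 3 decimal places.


step 0: Δleader=(9.000, 6.000, -13.000°), disengaged; cmd=(0,0,0) → follower holds at (-25.000, 19.000, -75.000°)
step 1: Δleader=(-15.000, -12.000, -29.000°), disengaged; cmd=(0,0,0) → follower holds at (-25.000, 19.000, -75.000°)
step 2: Δleader=(-24.000, -22.000, 2.000°), engaged; cmd=(-7.000, -44.000, 1.000°) → follower=(-32.000, -25.000, -74.000°)
step 3: Δleader=(-22.000, -15.000, 9.000°), engaged; cmd=(-6.500, -30.000, 4.500°) → follower=(-38.500, -55.000, -69.500°)
step 4: Δleader=(18.000, 14.000, 16.000°), engaged; cmd=(3.500, 28.000, 8.000°) → follower=(-35.000, -27.000, -61.500°)
step 5: Δleader=(-5.000, 16.000, 44.000°), disengaged; cmd=(0,0,0) → follower holds at (-35.000, -27.000, -61.500°)

-25.000 19.000 -75.000
-25.000 19.000 -75.000
-32.000 -25.000 -74.000
-38.500 -55.000 -69.500
-35.000 -27.000 -61.500
-35.000 -27.000 -61.500


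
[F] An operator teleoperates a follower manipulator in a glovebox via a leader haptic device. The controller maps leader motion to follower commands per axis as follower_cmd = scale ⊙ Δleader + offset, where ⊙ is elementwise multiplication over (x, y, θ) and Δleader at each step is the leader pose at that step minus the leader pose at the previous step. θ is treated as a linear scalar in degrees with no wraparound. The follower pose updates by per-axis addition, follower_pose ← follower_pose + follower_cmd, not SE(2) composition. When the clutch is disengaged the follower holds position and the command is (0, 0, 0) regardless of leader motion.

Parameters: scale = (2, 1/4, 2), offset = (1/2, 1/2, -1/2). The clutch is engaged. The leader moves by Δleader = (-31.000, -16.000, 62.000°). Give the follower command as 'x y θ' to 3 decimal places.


-61.500 -3.500 123.500

axis x: 2·-31.000 + 1/2 = -61.500
axis y: 1/4·-16.000 + 1/2 = -3.500
axis θ: 2·62.000 + -1/2 = 123.500


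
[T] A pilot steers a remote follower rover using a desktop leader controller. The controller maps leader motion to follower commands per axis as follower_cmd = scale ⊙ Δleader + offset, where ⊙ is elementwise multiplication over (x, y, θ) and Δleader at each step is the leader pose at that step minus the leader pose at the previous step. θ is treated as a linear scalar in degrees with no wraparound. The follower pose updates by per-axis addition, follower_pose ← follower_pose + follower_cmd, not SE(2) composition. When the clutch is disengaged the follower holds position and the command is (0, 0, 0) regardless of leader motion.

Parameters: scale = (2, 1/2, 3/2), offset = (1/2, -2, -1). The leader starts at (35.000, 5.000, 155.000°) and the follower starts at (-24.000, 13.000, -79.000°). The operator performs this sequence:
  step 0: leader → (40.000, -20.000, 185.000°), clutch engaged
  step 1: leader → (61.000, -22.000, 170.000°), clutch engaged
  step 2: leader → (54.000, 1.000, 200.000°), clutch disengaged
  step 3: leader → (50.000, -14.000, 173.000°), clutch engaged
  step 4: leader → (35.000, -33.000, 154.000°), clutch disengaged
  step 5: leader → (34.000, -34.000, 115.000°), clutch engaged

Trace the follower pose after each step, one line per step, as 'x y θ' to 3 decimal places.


step 0: Δleader=(5.000, -25.000, 30.000°), engaged; cmd=(10.500, -14.500, 44.000°) → follower=(-13.500, -1.500, -35.000°)
step 1: Δleader=(21.000, -2.000, -15.000°), engaged; cmd=(42.500, -3.000, -23.500°) → follower=(29.000, -4.500, -58.500°)
step 2: Δleader=(-7.000, 23.000, 30.000°), disengaged; cmd=(0,0,0) → follower holds at (29.000, -4.500, -58.500°)
step 3: Δleader=(-4.000, -15.000, -27.000°), engaged; cmd=(-7.500, -9.500, -41.500°) → follower=(21.500, -14.000, -100.000°)
step 4: Δleader=(-15.000, -19.000, -19.000°), disengaged; cmd=(0,0,0) → follower holds at (21.500, -14.000, -100.000°)
step 5: Δleader=(-1.000, -1.000, -39.000°), engaged; cmd=(-1.500, -2.500, -59.500°) → follower=(20.000, -16.500, -159.500°)

-13.500 -1.500 -35.000
29.000 -4.500 -58.500
29.000 -4.500 -58.500
21.500 -14.000 -100.000
21.500 -14.000 -100.000
20.000 -16.500 -159.500


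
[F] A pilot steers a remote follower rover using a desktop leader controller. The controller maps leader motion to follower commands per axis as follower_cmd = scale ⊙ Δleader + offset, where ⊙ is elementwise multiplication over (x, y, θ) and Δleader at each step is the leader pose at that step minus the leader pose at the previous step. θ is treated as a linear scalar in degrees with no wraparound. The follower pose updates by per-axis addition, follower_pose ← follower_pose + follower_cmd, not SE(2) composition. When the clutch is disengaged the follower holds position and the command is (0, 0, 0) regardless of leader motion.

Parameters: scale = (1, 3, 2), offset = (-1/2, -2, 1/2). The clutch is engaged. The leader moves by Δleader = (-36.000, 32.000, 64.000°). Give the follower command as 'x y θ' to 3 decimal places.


-36.500 94.000 128.500

axis x: 1·-36.000 + -1/2 = -36.500
axis y: 3·32.000 + -2 = 94.000
axis θ: 2·64.000 + 1/2 = 128.500


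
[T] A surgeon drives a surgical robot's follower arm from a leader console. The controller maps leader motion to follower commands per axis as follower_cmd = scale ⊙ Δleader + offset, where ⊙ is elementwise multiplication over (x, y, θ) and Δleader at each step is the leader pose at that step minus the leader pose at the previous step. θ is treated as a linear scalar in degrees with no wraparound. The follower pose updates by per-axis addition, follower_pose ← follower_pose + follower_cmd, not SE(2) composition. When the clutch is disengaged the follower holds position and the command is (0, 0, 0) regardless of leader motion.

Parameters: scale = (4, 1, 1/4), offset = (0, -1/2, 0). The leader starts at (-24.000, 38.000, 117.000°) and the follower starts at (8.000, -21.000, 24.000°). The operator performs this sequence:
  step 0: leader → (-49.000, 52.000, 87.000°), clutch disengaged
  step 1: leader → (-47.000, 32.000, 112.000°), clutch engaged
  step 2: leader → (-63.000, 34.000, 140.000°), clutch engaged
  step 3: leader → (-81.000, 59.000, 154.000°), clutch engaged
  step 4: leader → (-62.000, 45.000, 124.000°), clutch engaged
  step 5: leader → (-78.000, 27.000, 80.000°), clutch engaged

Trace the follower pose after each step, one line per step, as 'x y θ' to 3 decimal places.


step 0: Δleader=(-25.000, 14.000, -30.000°), disengaged; cmd=(0,0,0) → follower holds at (8.000, -21.000, 24.000°)
step 1: Δleader=(2.000, -20.000, 25.000°), engaged; cmd=(8.000, -20.500, 6.250°) → follower=(16.000, -41.500, 30.250°)
step 2: Δleader=(-16.000, 2.000, 28.000°), engaged; cmd=(-64.000, 1.500, 7.000°) → follower=(-48.000, -40.000, 37.250°)
step 3: Δleader=(-18.000, 25.000, 14.000°), engaged; cmd=(-72.000, 24.500, 3.500°) → follower=(-120.000, -15.500, 40.750°)
step 4: Δleader=(19.000, -14.000, -30.000°), engaged; cmd=(76.000, -14.500, -7.500°) → follower=(-44.000, -30.000, 33.250°)
step 5: Δleader=(-16.000, -18.000, -44.000°), engaged; cmd=(-64.000, -18.500, -11.000°) → follower=(-108.000, -48.500, 22.250°)

8.000 -21.000 24.000
16.000 -41.500 30.250
-48.000 -40.000 37.250
-120.000 -15.500 40.750
-44.000 -30.000 33.250
-108.000 -48.500 22.250


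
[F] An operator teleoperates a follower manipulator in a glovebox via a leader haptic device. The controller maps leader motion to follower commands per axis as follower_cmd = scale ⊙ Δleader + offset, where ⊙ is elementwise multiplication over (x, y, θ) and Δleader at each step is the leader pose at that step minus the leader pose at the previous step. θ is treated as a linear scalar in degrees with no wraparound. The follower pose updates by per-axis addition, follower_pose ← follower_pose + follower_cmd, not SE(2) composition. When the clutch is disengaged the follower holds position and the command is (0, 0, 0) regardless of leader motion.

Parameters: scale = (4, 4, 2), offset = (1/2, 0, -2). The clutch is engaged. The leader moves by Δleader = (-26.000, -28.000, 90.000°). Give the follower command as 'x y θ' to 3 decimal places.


axis x: 4·-26.000 + 1/2 = -103.500
axis y: 4·-28.000 + 0 = -112.000
axis θ: 2·90.000 + -2 = 178.000

-103.500 -112.000 178.000


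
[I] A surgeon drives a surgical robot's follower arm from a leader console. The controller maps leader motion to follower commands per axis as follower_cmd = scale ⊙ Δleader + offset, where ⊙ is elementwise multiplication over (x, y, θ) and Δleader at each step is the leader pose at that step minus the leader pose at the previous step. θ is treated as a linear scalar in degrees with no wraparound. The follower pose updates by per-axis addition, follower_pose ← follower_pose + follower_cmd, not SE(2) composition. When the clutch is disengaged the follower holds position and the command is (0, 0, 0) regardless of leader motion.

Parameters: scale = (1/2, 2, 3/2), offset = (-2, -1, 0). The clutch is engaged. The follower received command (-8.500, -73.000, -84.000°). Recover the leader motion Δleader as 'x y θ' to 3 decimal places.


-13.000 -36.000 -56.000

axis x: (-8.500 − -2) / (1/2) = -13.000
axis y: (-73.000 − -1) / (2) = -36.000
axis θ: (-84.000 − 0) / (3/2) = -56.000


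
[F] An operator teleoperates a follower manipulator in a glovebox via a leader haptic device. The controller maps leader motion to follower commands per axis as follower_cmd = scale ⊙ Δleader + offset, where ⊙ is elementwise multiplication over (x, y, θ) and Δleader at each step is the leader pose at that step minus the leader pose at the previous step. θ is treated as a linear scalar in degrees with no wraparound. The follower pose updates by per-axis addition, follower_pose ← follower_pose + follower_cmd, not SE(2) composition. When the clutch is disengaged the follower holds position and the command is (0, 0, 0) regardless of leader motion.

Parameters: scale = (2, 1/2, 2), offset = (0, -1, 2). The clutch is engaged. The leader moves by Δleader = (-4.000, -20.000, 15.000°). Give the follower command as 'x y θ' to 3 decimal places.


axis x: 2·-4.000 + 0 = -8.000
axis y: 1/2·-20.000 + -1 = -11.000
axis θ: 2·15.000 + 2 = 32.000

-8.000 -11.000 32.000


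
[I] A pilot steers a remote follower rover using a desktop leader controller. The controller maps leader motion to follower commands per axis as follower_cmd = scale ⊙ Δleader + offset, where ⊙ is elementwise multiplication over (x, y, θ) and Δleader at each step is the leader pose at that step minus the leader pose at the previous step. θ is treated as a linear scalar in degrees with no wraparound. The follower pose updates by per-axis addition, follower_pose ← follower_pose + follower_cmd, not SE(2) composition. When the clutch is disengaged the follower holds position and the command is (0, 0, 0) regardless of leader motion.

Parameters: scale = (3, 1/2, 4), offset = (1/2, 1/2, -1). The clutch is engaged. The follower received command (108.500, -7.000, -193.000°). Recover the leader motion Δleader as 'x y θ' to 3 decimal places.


36.000 -15.000 -48.000

axis x: (108.500 − 1/2) / (3) = 36.000
axis y: (-7.000 − 1/2) / (1/2) = -15.000
axis θ: (-193.000 − -1) / (4) = -48.000


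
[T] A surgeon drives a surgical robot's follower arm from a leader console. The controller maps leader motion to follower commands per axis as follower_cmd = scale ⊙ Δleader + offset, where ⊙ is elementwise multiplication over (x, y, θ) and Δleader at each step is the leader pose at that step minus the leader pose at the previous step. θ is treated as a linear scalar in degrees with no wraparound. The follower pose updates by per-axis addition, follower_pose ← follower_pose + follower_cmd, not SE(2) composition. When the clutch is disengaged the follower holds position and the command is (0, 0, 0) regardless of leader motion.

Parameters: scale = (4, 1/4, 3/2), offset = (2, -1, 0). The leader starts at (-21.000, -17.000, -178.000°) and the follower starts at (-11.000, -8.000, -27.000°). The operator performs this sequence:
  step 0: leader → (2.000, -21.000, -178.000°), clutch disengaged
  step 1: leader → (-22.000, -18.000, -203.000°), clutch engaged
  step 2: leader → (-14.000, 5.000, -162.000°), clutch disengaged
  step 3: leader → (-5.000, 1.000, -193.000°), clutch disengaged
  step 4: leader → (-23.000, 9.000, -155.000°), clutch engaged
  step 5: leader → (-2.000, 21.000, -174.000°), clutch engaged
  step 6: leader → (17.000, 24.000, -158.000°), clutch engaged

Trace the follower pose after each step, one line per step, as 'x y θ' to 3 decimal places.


-11.000 -8.000 -27.000
-105.000 -8.250 -64.500
-105.000 -8.250 -64.500
-105.000 -8.250 -64.500
-175.000 -7.250 -7.500
-89.000 -5.250 -36.000
-11.000 -5.500 -12.000

step 0: Δleader=(23.000, -4.000, 0.000°), disengaged; cmd=(0,0,0) → follower holds at (-11.000, -8.000, -27.000°)
step 1: Δleader=(-24.000, 3.000, -25.000°), engaged; cmd=(-94.000, -0.250, -37.500°) → follower=(-105.000, -8.250, -64.500°)
step 2: Δleader=(8.000, 23.000, 41.000°), disengaged; cmd=(0,0,0) → follower holds at (-105.000, -8.250, -64.500°)
step 3: Δleader=(9.000, -4.000, -31.000°), disengaged; cmd=(0,0,0) → follower holds at (-105.000, -8.250, -64.500°)
step 4: Δleader=(-18.000, 8.000, 38.000°), engaged; cmd=(-70.000, 1.000, 57.000°) → follower=(-175.000, -7.250, -7.500°)
step 5: Δleader=(21.000, 12.000, -19.000°), engaged; cmd=(86.000, 2.000, -28.500°) → follower=(-89.000, -5.250, -36.000°)
step 6: Δleader=(19.000, 3.000, 16.000°), engaged; cmd=(78.000, -0.250, 24.000°) → follower=(-11.000, -5.500, -12.000°)


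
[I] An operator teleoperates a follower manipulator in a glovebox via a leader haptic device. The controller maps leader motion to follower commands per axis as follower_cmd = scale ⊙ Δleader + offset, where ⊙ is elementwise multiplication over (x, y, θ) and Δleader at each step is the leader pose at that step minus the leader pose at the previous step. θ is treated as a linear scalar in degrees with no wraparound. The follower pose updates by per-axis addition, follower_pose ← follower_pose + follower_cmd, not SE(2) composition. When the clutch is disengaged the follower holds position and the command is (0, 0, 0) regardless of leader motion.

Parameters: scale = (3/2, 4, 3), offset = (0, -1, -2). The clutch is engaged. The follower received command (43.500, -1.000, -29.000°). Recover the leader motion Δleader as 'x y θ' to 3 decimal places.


29.000 0.000 -9.000

axis x: (43.500 − 0) / (3/2) = 29.000
axis y: (-1.000 − -1) / (4) = 0.000
axis θ: (-29.000 − -2) / (3) = -9.000
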